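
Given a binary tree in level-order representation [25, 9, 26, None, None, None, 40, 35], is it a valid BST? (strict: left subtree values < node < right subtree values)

Level-order array: [25, 9, 26, None, None, None, 40, 35]
Validate using subtree bounds (lo, hi): at each node, require lo < value < hi,
then recurse left with hi=value and right with lo=value.
Preorder trace (stopping at first violation):
  at node 25 with bounds (-inf, +inf): OK
  at node 9 with bounds (-inf, 25): OK
  at node 26 with bounds (25, +inf): OK
  at node 40 with bounds (26, +inf): OK
  at node 35 with bounds (26, 40): OK
No violation found at any node.
Result: Valid BST


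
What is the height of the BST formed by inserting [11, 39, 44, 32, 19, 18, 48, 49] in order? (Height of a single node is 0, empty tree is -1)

Insertion order: [11, 39, 44, 32, 19, 18, 48, 49]
Tree (level-order array): [11, None, 39, 32, 44, 19, None, None, 48, 18, None, None, 49]
Compute height bottom-up (empty subtree = -1):
  height(18) = 1 + max(-1, -1) = 0
  height(19) = 1 + max(0, -1) = 1
  height(32) = 1 + max(1, -1) = 2
  height(49) = 1 + max(-1, -1) = 0
  height(48) = 1 + max(-1, 0) = 1
  height(44) = 1 + max(-1, 1) = 2
  height(39) = 1 + max(2, 2) = 3
  height(11) = 1 + max(-1, 3) = 4
Height = 4


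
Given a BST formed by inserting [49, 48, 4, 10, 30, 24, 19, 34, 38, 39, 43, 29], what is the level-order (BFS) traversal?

Tree insertion order: [49, 48, 4, 10, 30, 24, 19, 34, 38, 39, 43, 29]
Tree (level-order array): [49, 48, None, 4, None, None, 10, None, 30, 24, 34, 19, 29, None, 38, None, None, None, None, None, 39, None, 43]
BFS from the root, enqueuing left then right child of each popped node:
  queue [49] -> pop 49, enqueue [48], visited so far: [49]
  queue [48] -> pop 48, enqueue [4], visited so far: [49, 48]
  queue [4] -> pop 4, enqueue [10], visited so far: [49, 48, 4]
  queue [10] -> pop 10, enqueue [30], visited so far: [49, 48, 4, 10]
  queue [30] -> pop 30, enqueue [24, 34], visited so far: [49, 48, 4, 10, 30]
  queue [24, 34] -> pop 24, enqueue [19, 29], visited so far: [49, 48, 4, 10, 30, 24]
  queue [34, 19, 29] -> pop 34, enqueue [38], visited so far: [49, 48, 4, 10, 30, 24, 34]
  queue [19, 29, 38] -> pop 19, enqueue [none], visited so far: [49, 48, 4, 10, 30, 24, 34, 19]
  queue [29, 38] -> pop 29, enqueue [none], visited so far: [49, 48, 4, 10, 30, 24, 34, 19, 29]
  queue [38] -> pop 38, enqueue [39], visited so far: [49, 48, 4, 10, 30, 24, 34, 19, 29, 38]
  queue [39] -> pop 39, enqueue [43], visited so far: [49, 48, 4, 10, 30, 24, 34, 19, 29, 38, 39]
  queue [43] -> pop 43, enqueue [none], visited so far: [49, 48, 4, 10, 30, 24, 34, 19, 29, 38, 39, 43]
Result: [49, 48, 4, 10, 30, 24, 34, 19, 29, 38, 39, 43]


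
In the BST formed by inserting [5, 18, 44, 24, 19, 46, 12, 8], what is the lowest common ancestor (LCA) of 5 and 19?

Tree insertion order: [5, 18, 44, 24, 19, 46, 12, 8]
Tree (level-order array): [5, None, 18, 12, 44, 8, None, 24, 46, None, None, 19]
In a BST, the LCA of p=5, q=19 is the first node v on the
root-to-leaf path with p <= v <= q (go left if both < v, right if both > v).
Walk from root:
  at 5: 5 <= 5 <= 19, this is the LCA
LCA = 5


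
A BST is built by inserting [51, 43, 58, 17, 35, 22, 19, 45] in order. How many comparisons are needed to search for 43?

Search path for 43: 51 -> 43
Found: True
Comparisons: 2


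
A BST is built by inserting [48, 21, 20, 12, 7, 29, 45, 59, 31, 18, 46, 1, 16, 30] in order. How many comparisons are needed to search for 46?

Search path for 46: 48 -> 21 -> 29 -> 45 -> 46
Found: True
Comparisons: 5


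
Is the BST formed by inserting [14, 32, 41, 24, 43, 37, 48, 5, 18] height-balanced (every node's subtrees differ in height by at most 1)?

Tree (level-order array): [14, 5, 32, None, None, 24, 41, 18, None, 37, 43, None, None, None, None, None, 48]
Definition: a tree is height-balanced if, at every node, |h(left) - h(right)| <= 1 (empty subtree has height -1).
Bottom-up per-node check:
  node 5: h_left=-1, h_right=-1, diff=0 [OK], height=0
  node 18: h_left=-1, h_right=-1, diff=0 [OK], height=0
  node 24: h_left=0, h_right=-1, diff=1 [OK], height=1
  node 37: h_left=-1, h_right=-1, diff=0 [OK], height=0
  node 48: h_left=-1, h_right=-1, diff=0 [OK], height=0
  node 43: h_left=-1, h_right=0, diff=1 [OK], height=1
  node 41: h_left=0, h_right=1, diff=1 [OK], height=2
  node 32: h_left=1, h_right=2, diff=1 [OK], height=3
  node 14: h_left=0, h_right=3, diff=3 [FAIL (|0-3|=3 > 1)], height=4
Node 14 violates the condition: |0 - 3| = 3 > 1.
Result: Not balanced


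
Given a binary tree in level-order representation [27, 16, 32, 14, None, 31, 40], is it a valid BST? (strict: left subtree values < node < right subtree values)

Level-order array: [27, 16, 32, 14, None, 31, 40]
Validate using subtree bounds (lo, hi): at each node, require lo < value < hi,
then recurse left with hi=value and right with lo=value.
Preorder trace (stopping at first violation):
  at node 27 with bounds (-inf, +inf): OK
  at node 16 with bounds (-inf, 27): OK
  at node 14 with bounds (-inf, 16): OK
  at node 32 with bounds (27, +inf): OK
  at node 31 with bounds (27, 32): OK
  at node 40 with bounds (32, +inf): OK
No violation found at any node.
Result: Valid BST


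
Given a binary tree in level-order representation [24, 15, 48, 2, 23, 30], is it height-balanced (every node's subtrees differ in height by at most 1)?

Tree (level-order array): [24, 15, 48, 2, 23, 30]
Definition: a tree is height-balanced if, at every node, |h(left) - h(right)| <= 1 (empty subtree has height -1).
Bottom-up per-node check:
  node 2: h_left=-1, h_right=-1, diff=0 [OK], height=0
  node 23: h_left=-1, h_right=-1, diff=0 [OK], height=0
  node 15: h_left=0, h_right=0, diff=0 [OK], height=1
  node 30: h_left=-1, h_right=-1, diff=0 [OK], height=0
  node 48: h_left=0, h_right=-1, diff=1 [OK], height=1
  node 24: h_left=1, h_right=1, diff=0 [OK], height=2
All nodes satisfy the balance condition.
Result: Balanced


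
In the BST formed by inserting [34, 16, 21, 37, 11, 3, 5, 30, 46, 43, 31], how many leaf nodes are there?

Tree built from: [34, 16, 21, 37, 11, 3, 5, 30, 46, 43, 31]
Tree (level-order array): [34, 16, 37, 11, 21, None, 46, 3, None, None, 30, 43, None, None, 5, None, 31]
Rule: A leaf has 0 children.
Per-node child counts:
  node 34: 2 child(ren)
  node 16: 2 child(ren)
  node 11: 1 child(ren)
  node 3: 1 child(ren)
  node 5: 0 child(ren)
  node 21: 1 child(ren)
  node 30: 1 child(ren)
  node 31: 0 child(ren)
  node 37: 1 child(ren)
  node 46: 1 child(ren)
  node 43: 0 child(ren)
Matching nodes: [5, 31, 43]
Count of leaf nodes: 3


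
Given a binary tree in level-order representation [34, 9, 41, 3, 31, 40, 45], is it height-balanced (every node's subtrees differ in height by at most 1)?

Tree (level-order array): [34, 9, 41, 3, 31, 40, 45]
Definition: a tree is height-balanced if, at every node, |h(left) - h(right)| <= 1 (empty subtree has height -1).
Bottom-up per-node check:
  node 3: h_left=-1, h_right=-1, diff=0 [OK], height=0
  node 31: h_left=-1, h_right=-1, diff=0 [OK], height=0
  node 9: h_left=0, h_right=0, diff=0 [OK], height=1
  node 40: h_left=-1, h_right=-1, diff=0 [OK], height=0
  node 45: h_left=-1, h_right=-1, diff=0 [OK], height=0
  node 41: h_left=0, h_right=0, diff=0 [OK], height=1
  node 34: h_left=1, h_right=1, diff=0 [OK], height=2
All nodes satisfy the balance condition.
Result: Balanced


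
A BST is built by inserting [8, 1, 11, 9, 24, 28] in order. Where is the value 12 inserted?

Starting tree (level order): [8, 1, 11, None, None, 9, 24, None, None, None, 28]
Insertion path: 8 -> 11 -> 24
Result: insert 12 as left child of 24
Final tree (level order): [8, 1, 11, None, None, 9, 24, None, None, 12, 28]


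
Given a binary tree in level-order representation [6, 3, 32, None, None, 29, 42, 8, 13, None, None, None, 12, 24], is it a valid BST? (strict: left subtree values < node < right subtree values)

Level-order array: [6, 3, 32, None, None, 29, 42, 8, 13, None, None, None, 12, 24]
Validate using subtree bounds (lo, hi): at each node, require lo < value < hi,
then recurse left with hi=value and right with lo=value.
Preorder trace (stopping at first violation):
  at node 6 with bounds (-inf, +inf): OK
  at node 3 with bounds (-inf, 6): OK
  at node 32 with bounds (6, +inf): OK
  at node 29 with bounds (6, 32): OK
  at node 8 with bounds (6, 29): OK
  at node 12 with bounds (8, 29): OK
  at node 13 with bounds (29, 32): VIOLATION
Node 13 violates its bound: not (29 < 13 < 32).
Result: Not a valid BST


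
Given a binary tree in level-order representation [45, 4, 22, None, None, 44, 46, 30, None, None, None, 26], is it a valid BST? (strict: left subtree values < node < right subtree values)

Level-order array: [45, 4, 22, None, None, 44, 46, 30, None, None, None, 26]
Validate using subtree bounds (lo, hi): at each node, require lo < value < hi,
then recurse left with hi=value and right with lo=value.
Preorder trace (stopping at first violation):
  at node 45 with bounds (-inf, +inf): OK
  at node 4 with bounds (-inf, 45): OK
  at node 22 with bounds (45, +inf): VIOLATION
Node 22 violates its bound: not (45 < 22 < +inf).
Result: Not a valid BST


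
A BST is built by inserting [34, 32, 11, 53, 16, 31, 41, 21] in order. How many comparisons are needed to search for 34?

Search path for 34: 34
Found: True
Comparisons: 1


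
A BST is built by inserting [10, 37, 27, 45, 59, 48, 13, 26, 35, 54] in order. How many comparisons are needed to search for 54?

Search path for 54: 10 -> 37 -> 45 -> 59 -> 48 -> 54
Found: True
Comparisons: 6


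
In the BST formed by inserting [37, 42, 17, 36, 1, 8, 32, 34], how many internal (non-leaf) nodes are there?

Tree built from: [37, 42, 17, 36, 1, 8, 32, 34]
Tree (level-order array): [37, 17, 42, 1, 36, None, None, None, 8, 32, None, None, None, None, 34]
Rule: An internal node has at least one child.
Per-node child counts:
  node 37: 2 child(ren)
  node 17: 2 child(ren)
  node 1: 1 child(ren)
  node 8: 0 child(ren)
  node 36: 1 child(ren)
  node 32: 1 child(ren)
  node 34: 0 child(ren)
  node 42: 0 child(ren)
Matching nodes: [37, 17, 1, 36, 32]
Count of internal (non-leaf) nodes: 5


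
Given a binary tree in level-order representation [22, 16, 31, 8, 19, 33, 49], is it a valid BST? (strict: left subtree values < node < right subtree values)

Level-order array: [22, 16, 31, 8, 19, 33, 49]
Validate using subtree bounds (lo, hi): at each node, require lo < value < hi,
then recurse left with hi=value and right with lo=value.
Preorder trace (stopping at first violation):
  at node 22 with bounds (-inf, +inf): OK
  at node 16 with bounds (-inf, 22): OK
  at node 8 with bounds (-inf, 16): OK
  at node 19 with bounds (16, 22): OK
  at node 31 with bounds (22, +inf): OK
  at node 33 with bounds (22, 31): VIOLATION
Node 33 violates its bound: not (22 < 33 < 31).
Result: Not a valid BST


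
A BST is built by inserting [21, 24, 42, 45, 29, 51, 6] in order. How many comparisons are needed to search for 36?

Search path for 36: 21 -> 24 -> 42 -> 29
Found: False
Comparisons: 4


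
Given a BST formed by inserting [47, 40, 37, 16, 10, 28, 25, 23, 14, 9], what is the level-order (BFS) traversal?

Tree insertion order: [47, 40, 37, 16, 10, 28, 25, 23, 14, 9]
Tree (level-order array): [47, 40, None, 37, None, 16, None, 10, 28, 9, 14, 25, None, None, None, None, None, 23]
BFS from the root, enqueuing left then right child of each popped node:
  queue [47] -> pop 47, enqueue [40], visited so far: [47]
  queue [40] -> pop 40, enqueue [37], visited so far: [47, 40]
  queue [37] -> pop 37, enqueue [16], visited so far: [47, 40, 37]
  queue [16] -> pop 16, enqueue [10, 28], visited so far: [47, 40, 37, 16]
  queue [10, 28] -> pop 10, enqueue [9, 14], visited so far: [47, 40, 37, 16, 10]
  queue [28, 9, 14] -> pop 28, enqueue [25], visited so far: [47, 40, 37, 16, 10, 28]
  queue [9, 14, 25] -> pop 9, enqueue [none], visited so far: [47, 40, 37, 16, 10, 28, 9]
  queue [14, 25] -> pop 14, enqueue [none], visited so far: [47, 40, 37, 16, 10, 28, 9, 14]
  queue [25] -> pop 25, enqueue [23], visited so far: [47, 40, 37, 16, 10, 28, 9, 14, 25]
  queue [23] -> pop 23, enqueue [none], visited so far: [47, 40, 37, 16, 10, 28, 9, 14, 25, 23]
Result: [47, 40, 37, 16, 10, 28, 9, 14, 25, 23]


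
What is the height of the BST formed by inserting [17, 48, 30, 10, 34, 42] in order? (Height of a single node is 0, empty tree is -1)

Insertion order: [17, 48, 30, 10, 34, 42]
Tree (level-order array): [17, 10, 48, None, None, 30, None, None, 34, None, 42]
Compute height bottom-up (empty subtree = -1):
  height(10) = 1 + max(-1, -1) = 0
  height(42) = 1 + max(-1, -1) = 0
  height(34) = 1 + max(-1, 0) = 1
  height(30) = 1 + max(-1, 1) = 2
  height(48) = 1 + max(2, -1) = 3
  height(17) = 1 + max(0, 3) = 4
Height = 4


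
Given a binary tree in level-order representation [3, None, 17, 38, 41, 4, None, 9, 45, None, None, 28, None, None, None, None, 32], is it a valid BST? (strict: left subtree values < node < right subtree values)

Level-order array: [3, None, 17, 38, 41, 4, None, 9, 45, None, None, 28, None, None, None, None, 32]
Validate using subtree bounds (lo, hi): at each node, require lo < value < hi,
then recurse left with hi=value and right with lo=value.
Preorder trace (stopping at first violation):
  at node 3 with bounds (-inf, +inf): OK
  at node 17 with bounds (3, +inf): OK
  at node 38 with bounds (3, 17): VIOLATION
Node 38 violates its bound: not (3 < 38 < 17).
Result: Not a valid BST


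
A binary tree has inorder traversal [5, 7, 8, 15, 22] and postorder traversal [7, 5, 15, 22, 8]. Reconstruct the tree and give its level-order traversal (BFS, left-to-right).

Inorder:   [5, 7, 8, 15, 22]
Postorder: [7, 5, 15, 22, 8]
Algorithm: postorder visits root last, so walk postorder right-to-left;
each value is the root of the current inorder slice — split it at that
value, recurse on the right subtree first, then the left.
Recursive splits:
  root=8; inorder splits into left=[5, 7], right=[15, 22]
  root=22; inorder splits into left=[15], right=[]
  root=15; inorder splits into left=[], right=[]
  root=5; inorder splits into left=[], right=[7]
  root=7; inorder splits into left=[], right=[]
Reconstructed level-order: [8, 5, 22, 7, 15]


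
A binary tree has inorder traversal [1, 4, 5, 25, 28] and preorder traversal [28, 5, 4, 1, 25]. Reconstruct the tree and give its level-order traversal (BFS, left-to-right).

Inorder:  [1, 4, 5, 25, 28]
Preorder: [28, 5, 4, 1, 25]
Algorithm: preorder visits root first, so consume preorder in order;
for each root, split the current inorder slice at that value into
left-subtree inorder and right-subtree inorder, then recurse.
Recursive splits:
  root=28; inorder splits into left=[1, 4, 5, 25], right=[]
  root=5; inorder splits into left=[1, 4], right=[25]
  root=4; inorder splits into left=[1], right=[]
  root=1; inorder splits into left=[], right=[]
  root=25; inorder splits into left=[], right=[]
Reconstructed level-order: [28, 5, 4, 25, 1]


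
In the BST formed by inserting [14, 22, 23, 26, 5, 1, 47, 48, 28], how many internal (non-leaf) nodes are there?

Tree built from: [14, 22, 23, 26, 5, 1, 47, 48, 28]
Tree (level-order array): [14, 5, 22, 1, None, None, 23, None, None, None, 26, None, 47, 28, 48]
Rule: An internal node has at least one child.
Per-node child counts:
  node 14: 2 child(ren)
  node 5: 1 child(ren)
  node 1: 0 child(ren)
  node 22: 1 child(ren)
  node 23: 1 child(ren)
  node 26: 1 child(ren)
  node 47: 2 child(ren)
  node 28: 0 child(ren)
  node 48: 0 child(ren)
Matching nodes: [14, 5, 22, 23, 26, 47]
Count of internal (non-leaf) nodes: 6


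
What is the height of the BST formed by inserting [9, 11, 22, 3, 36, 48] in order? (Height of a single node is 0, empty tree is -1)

Insertion order: [9, 11, 22, 3, 36, 48]
Tree (level-order array): [9, 3, 11, None, None, None, 22, None, 36, None, 48]
Compute height bottom-up (empty subtree = -1):
  height(3) = 1 + max(-1, -1) = 0
  height(48) = 1 + max(-1, -1) = 0
  height(36) = 1 + max(-1, 0) = 1
  height(22) = 1 + max(-1, 1) = 2
  height(11) = 1 + max(-1, 2) = 3
  height(9) = 1 + max(0, 3) = 4
Height = 4


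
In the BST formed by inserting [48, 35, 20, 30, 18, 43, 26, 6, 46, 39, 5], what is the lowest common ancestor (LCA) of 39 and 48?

Tree insertion order: [48, 35, 20, 30, 18, 43, 26, 6, 46, 39, 5]
Tree (level-order array): [48, 35, None, 20, 43, 18, 30, 39, 46, 6, None, 26, None, None, None, None, None, 5]
In a BST, the LCA of p=39, q=48 is the first node v on the
root-to-leaf path with p <= v <= q (go left if both < v, right if both > v).
Walk from root:
  at 48: 39 <= 48 <= 48, this is the LCA
LCA = 48


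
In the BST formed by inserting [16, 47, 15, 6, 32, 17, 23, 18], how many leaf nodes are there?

Tree built from: [16, 47, 15, 6, 32, 17, 23, 18]
Tree (level-order array): [16, 15, 47, 6, None, 32, None, None, None, 17, None, None, 23, 18]
Rule: A leaf has 0 children.
Per-node child counts:
  node 16: 2 child(ren)
  node 15: 1 child(ren)
  node 6: 0 child(ren)
  node 47: 1 child(ren)
  node 32: 1 child(ren)
  node 17: 1 child(ren)
  node 23: 1 child(ren)
  node 18: 0 child(ren)
Matching nodes: [6, 18]
Count of leaf nodes: 2


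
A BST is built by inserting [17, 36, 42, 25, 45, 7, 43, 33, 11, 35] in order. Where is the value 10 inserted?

Starting tree (level order): [17, 7, 36, None, 11, 25, 42, None, None, None, 33, None, 45, None, 35, 43]
Insertion path: 17 -> 7 -> 11
Result: insert 10 as left child of 11
Final tree (level order): [17, 7, 36, None, 11, 25, 42, 10, None, None, 33, None, 45, None, None, None, 35, 43]


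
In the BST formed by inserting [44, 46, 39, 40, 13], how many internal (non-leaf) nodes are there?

Tree built from: [44, 46, 39, 40, 13]
Tree (level-order array): [44, 39, 46, 13, 40]
Rule: An internal node has at least one child.
Per-node child counts:
  node 44: 2 child(ren)
  node 39: 2 child(ren)
  node 13: 0 child(ren)
  node 40: 0 child(ren)
  node 46: 0 child(ren)
Matching nodes: [44, 39]
Count of internal (non-leaf) nodes: 2


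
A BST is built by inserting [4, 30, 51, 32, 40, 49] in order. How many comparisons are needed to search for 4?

Search path for 4: 4
Found: True
Comparisons: 1


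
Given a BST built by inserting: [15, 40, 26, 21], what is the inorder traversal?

Tree insertion order: [15, 40, 26, 21]
Tree (level-order array): [15, None, 40, 26, None, 21]
Inorder traversal: [15, 21, 26, 40]


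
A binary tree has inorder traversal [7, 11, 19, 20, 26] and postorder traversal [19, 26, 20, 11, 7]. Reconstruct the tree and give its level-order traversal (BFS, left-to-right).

Inorder:   [7, 11, 19, 20, 26]
Postorder: [19, 26, 20, 11, 7]
Algorithm: postorder visits root last, so walk postorder right-to-left;
each value is the root of the current inorder slice — split it at that
value, recurse on the right subtree first, then the left.
Recursive splits:
  root=7; inorder splits into left=[], right=[11, 19, 20, 26]
  root=11; inorder splits into left=[], right=[19, 20, 26]
  root=20; inorder splits into left=[19], right=[26]
  root=26; inorder splits into left=[], right=[]
  root=19; inorder splits into left=[], right=[]
Reconstructed level-order: [7, 11, 20, 19, 26]


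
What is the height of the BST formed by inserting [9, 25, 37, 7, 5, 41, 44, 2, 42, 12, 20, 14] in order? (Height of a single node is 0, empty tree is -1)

Insertion order: [9, 25, 37, 7, 5, 41, 44, 2, 42, 12, 20, 14]
Tree (level-order array): [9, 7, 25, 5, None, 12, 37, 2, None, None, 20, None, 41, None, None, 14, None, None, 44, None, None, 42]
Compute height bottom-up (empty subtree = -1):
  height(2) = 1 + max(-1, -1) = 0
  height(5) = 1 + max(0, -1) = 1
  height(7) = 1 + max(1, -1) = 2
  height(14) = 1 + max(-1, -1) = 0
  height(20) = 1 + max(0, -1) = 1
  height(12) = 1 + max(-1, 1) = 2
  height(42) = 1 + max(-1, -1) = 0
  height(44) = 1 + max(0, -1) = 1
  height(41) = 1 + max(-1, 1) = 2
  height(37) = 1 + max(-1, 2) = 3
  height(25) = 1 + max(2, 3) = 4
  height(9) = 1 + max(2, 4) = 5
Height = 5


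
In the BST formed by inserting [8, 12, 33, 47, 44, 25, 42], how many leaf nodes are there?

Tree built from: [8, 12, 33, 47, 44, 25, 42]
Tree (level-order array): [8, None, 12, None, 33, 25, 47, None, None, 44, None, 42]
Rule: A leaf has 0 children.
Per-node child counts:
  node 8: 1 child(ren)
  node 12: 1 child(ren)
  node 33: 2 child(ren)
  node 25: 0 child(ren)
  node 47: 1 child(ren)
  node 44: 1 child(ren)
  node 42: 0 child(ren)
Matching nodes: [25, 42]
Count of leaf nodes: 2


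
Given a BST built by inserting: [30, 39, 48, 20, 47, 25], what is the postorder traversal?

Tree insertion order: [30, 39, 48, 20, 47, 25]
Tree (level-order array): [30, 20, 39, None, 25, None, 48, None, None, 47]
Postorder traversal: [25, 20, 47, 48, 39, 30]


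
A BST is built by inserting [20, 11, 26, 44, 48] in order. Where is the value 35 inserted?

Starting tree (level order): [20, 11, 26, None, None, None, 44, None, 48]
Insertion path: 20 -> 26 -> 44
Result: insert 35 as left child of 44
Final tree (level order): [20, 11, 26, None, None, None, 44, 35, 48]


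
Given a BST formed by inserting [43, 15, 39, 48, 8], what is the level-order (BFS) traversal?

Tree insertion order: [43, 15, 39, 48, 8]
Tree (level-order array): [43, 15, 48, 8, 39]
BFS from the root, enqueuing left then right child of each popped node:
  queue [43] -> pop 43, enqueue [15, 48], visited so far: [43]
  queue [15, 48] -> pop 15, enqueue [8, 39], visited so far: [43, 15]
  queue [48, 8, 39] -> pop 48, enqueue [none], visited so far: [43, 15, 48]
  queue [8, 39] -> pop 8, enqueue [none], visited so far: [43, 15, 48, 8]
  queue [39] -> pop 39, enqueue [none], visited so far: [43, 15, 48, 8, 39]
Result: [43, 15, 48, 8, 39]


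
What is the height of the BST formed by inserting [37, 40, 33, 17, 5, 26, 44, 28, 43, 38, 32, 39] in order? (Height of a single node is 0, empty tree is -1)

Insertion order: [37, 40, 33, 17, 5, 26, 44, 28, 43, 38, 32, 39]
Tree (level-order array): [37, 33, 40, 17, None, 38, 44, 5, 26, None, 39, 43, None, None, None, None, 28, None, None, None, None, None, 32]
Compute height bottom-up (empty subtree = -1):
  height(5) = 1 + max(-1, -1) = 0
  height(32) = 1 + max(-1, -1) = 0
  height(28) = 1 + max(-1, 0) = 1
  height(26) = 1 + max(-1, 1) = 2
  height(17) = 1 + max(0, 2) = 3
  height(33) = 1 + max(3, -1) = 4
  height(39) = 1 + max(-1, -1) = 0
  height(38) = 1 + max(-1, 0) = 1
  height(43) = 1 + max(-1, -1) = 0
  height(44) = 1 + max(0, -1) = 1
  height(40) = 1 + max(1, 1) = 2
  height(37) = 1 + max(4, 2) = 5
Height = 5


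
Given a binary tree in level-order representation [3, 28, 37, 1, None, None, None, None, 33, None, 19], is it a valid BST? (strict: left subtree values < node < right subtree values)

Level-order array: [3, 28, 37, 1, None, None, None, None, 33, None, 19]
Validate using subtree bounds (lo, hi): at each node, require lo < value < hi,
then recurse left with hi=value and right with lo=value.
Preorder trace (stopping at first violation):
  at node 3 with bounds (-inf, +inf): OK
  at node 28 with bounds (-inf, 3): VIOLATION
Node 28 violates its bound: not (-inf < 28 < 3).
Result: Not a valid BST


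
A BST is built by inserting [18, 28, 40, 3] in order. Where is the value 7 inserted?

Starting tree (level order): [18, 3, 28, None, None, None, 40]
Insertion path: 18 -> 3
Result: insert 7 as right child of 3
Final tree (level order): [18, 3, 28, None, 7, None, 40]


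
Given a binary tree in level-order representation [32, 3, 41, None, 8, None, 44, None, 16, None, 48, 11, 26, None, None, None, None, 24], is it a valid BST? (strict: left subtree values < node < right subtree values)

Level-order array: [32, 3, 41, None, 8, None, 44, None, 16, None, 48, 11, 26, None, None, None, None, 24]
Validate using subtree bounds (lo, hi): at each node, require lo < value < hi,
then recurse left with hi=value and right with lo=value.
Preorder trace (stopping at first violation):
  at node 32 with bounds (-inf, +inf): OK
  at node 3 with bounds (-inf, 32): OK
  at node 8 with bounds (3, 32): OK
  at node 16 with bounds (8, 32): OK
  at node 11 with bounds (8, 16): OK
  at node 26 with bounds (16, 32): OK
  at node 24 with bounds (16, 26): OK
  at node 41 with bounds (32, +inf): OK
  at node 44 with bounds (41, +inf): OK
  at node 48 with bounds (44, +inf): OK
No violation found at any node.
Result: Valid BST


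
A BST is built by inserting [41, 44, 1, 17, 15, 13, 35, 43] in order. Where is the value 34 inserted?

Starting tree (level order): [41, 1, 44, None, 17, 43, None, 15, 35, None, None, 13]
Insertion path: 41 -> 1 -> 17 -> 35
Result: insert 34 as left child of 35
Final tree (level order): [41, 1, 44, None, 17, 43, None, 15, 35, None, None, 13, None, 34]


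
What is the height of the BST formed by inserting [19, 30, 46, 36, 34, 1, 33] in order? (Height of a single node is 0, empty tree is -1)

Insertion order: [19, 30, 46, 36, 34, 1, 33]
Tree (level-order array): [19, 1, 30, None, None, None, 46, 36, None, 34, None, 33]
Compute height bottom-up (empty subtree = -1):
  height(1) = 1 + max(-1, -1) = 0
  height(33) = 1 + max(-1, -1) = 0
  height(34) = 1 + max(0, -1) = 1
  height(36) = 1 + max(1, -1) = 2
  height(46) = 1 + max(2, -1) = 3
  height(30) = 1 + max(-1, 3) = 4
  height(19) = 1 + max(0, 4) = 5
Height = 5


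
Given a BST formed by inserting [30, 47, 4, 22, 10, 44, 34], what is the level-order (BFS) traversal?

Tree insertion order: [30, 47, 4, 22, 10, 44, 34]
Tree (level-order array): [30, 4, 47, None, 22, 44, None, 10, None, 34]
BFS from the root, enqueuing left then right child of each popped node:
  queue [30] -> pop 30, enqueue [4, 47], visited so far: [30]
  queue [4, 47] -> pop 4, enqueue [22], visited so far: [30, 4]
  queue [47, 22] -> pop 47, enqueue [44], visited so far: [30, 4, 47]
  queue [22, 44] -> pop 22, enqueue [10], visited so far: [30, 4, 47, 22]
  queue [44, 10] -> pop 44, enqueue [34], visited so far: [30, 4, 47, 22, 44]
  queue [10, 34] -> pop 10, enqueue [none], visited so far: [30, 4, 47, 22, 44, 10]
  queue [34] -> pop 34, enqueue [none], visited so far: [30, 4, 47, 22, 44, 10, 34]
Result: [30, 4, 47, 22, 44, 10, 34]


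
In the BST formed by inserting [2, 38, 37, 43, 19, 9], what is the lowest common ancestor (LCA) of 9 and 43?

Tree insertion order: [2, 38, 37, 43, 19, 9]
Tree (level-order array): [2, None, 38, 37, 43, 19, None, None, None, 9]
In a BST, the LCA of p=9, q=43 is the first node v on the
root-to-leaf path with p <= v <= q (go left if both < v, right if both > v).
Walk from root:
  at 2: both 9 and 43 > 2, go right
  at 38: 9 <= 38 <= 43, this is the LCA
LCA = 38


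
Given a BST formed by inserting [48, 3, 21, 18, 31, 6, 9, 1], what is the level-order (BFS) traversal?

Tree insertion order: [48, 3, 21, 18, 31, 6, 9, 1]
Tree (level-order array): [48, 3, None, 1, 21, None, None, 18, 31, 6, None, None, None, None, 9]
BFS from the root, enqueuing left then right child of each popped node:
  queue [48] -> pop 48, enqueue [3], visited so far: [48]
  queue [3] -> pop 3, enqueue [1, 21], visited so far: [48, 3]
  queue [1, 21] -> pop 1, enqueue [none], visited so far: [48, 3, 1]
  queue [21] -> pop 21, enqueue [18, 31], visited so far: [48, 3, 1, 21]
  queue [18, 31] -> pop 18, enqueue [6], visited so far: [48, 3, 1, 21, 18]
  queue [31, 6] -> pop 31, enqueue [none], visited so far: [48, 3, 1, 21, 18, 31]
  queue [6] -> pop 6, enqueue [9], visited so far: [48, 3, 1, 21, 18, 31, 6]
  queue [9] -> pop 9, enqueue [none], visited so far: [48, 3, 1, 21, 18, 31, 6, 9]
Result: [48, 3, 1, 21, 18, 31, 6, 9]


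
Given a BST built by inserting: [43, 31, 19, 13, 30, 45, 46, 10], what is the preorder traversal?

Tree insertion order: [43, 31, 19, 13, 30, 45, 46, 10]
Tree (level-order array): [43, 31, 45, 19, None, None, 46, 13, 30, None, None, 10]
Preorder traversal: [43, 31, 19, 13, 10, 30, 45, 46]


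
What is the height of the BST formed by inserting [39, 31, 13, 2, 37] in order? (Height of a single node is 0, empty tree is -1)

Insertion order: [39, 31, 13, 2, 37]
Tree (level-order array): [39, 31, None, 13, 37, 2]
Compute height bottom-up (empty subtree = -1):
  height(2) = 1 + max(-1, -1) = 0
  height(13) = 1 + max(0, -1) = 1
  height(37) = 1 + max(-1, -1) = 0
  height(31) = 1 + max(1, 0) = 2
  height(39) = 1 + max(2, -1) = 3
Height = 3


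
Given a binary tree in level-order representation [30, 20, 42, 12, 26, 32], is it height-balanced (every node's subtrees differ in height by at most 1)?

Tree (level-order array): [30, 20, 42, 12, 26, 32]
Definition: a tree is height-balanced if, at every node, |h(left) - h(right)| <= 1 (empty subtree has height -1).
Bottom-up per-node check:
  node 12: h_left=-1, h_right=-1, diff=0 [OK], height=0
  node 26: h_left=-1, h_right=-1, diff=0 [OK], height=0
  node 20: h_left=0, h_right=0, diff=0 [OK], height=1
  node 32: h_left=-1, h_right=-1, diff=0 [OK], height=0
  node 42: h_left=0, h_right=-1, diff=1 [OK], height=1
  node 30: h_left=1, h_right=1, diff=0 [OK], height=2
All nodes satisfy the balance condition.
Result: Balanced


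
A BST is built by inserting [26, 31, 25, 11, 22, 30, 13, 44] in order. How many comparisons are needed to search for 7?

Search path for 7: 26 -> 25 -> 11
Found: False
Comparisons: 3


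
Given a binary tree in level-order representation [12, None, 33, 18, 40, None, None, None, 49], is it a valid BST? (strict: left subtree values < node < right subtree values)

Level-order array: [12, None, 33, 18, 40, None, None, None, 49]
Validate using subtree bounds (lo, hi): at each node, require lo < value < hi,
then recurse left with hi=value and right with lo=value.
Preorder trace (stopping at first violation):
  at node 12 with bounds (-inf, +inf): OK
  at node 33 with bounds (12, +inf): OK
  at node 18 with bounds (12, 33): OK
  at node 40 with bounds (33, +inf): OK
  at node 49 with bounds (40, +inf): OK
No violation found at any node.
Result: Valid BST


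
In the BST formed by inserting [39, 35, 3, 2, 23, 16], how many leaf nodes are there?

Tree built from: [39, 35, 3, 2, 23, 16]
Tree (level-order array): [39, 35, None, 3, None, 2, 23, None, None, 16]
Rule: A leaf has 0 children.
Per-node child counts:
  node 39: 1 child(ren)
  node 35: 1 child(ren)
  node 3: 2 child(ren)
  node 2: 0 child(ren)
  node 23: 1 child(ren)
  node 16: 0 child(ren)
Matching nodes: [2, 16]
Count of leaf nodes: 2


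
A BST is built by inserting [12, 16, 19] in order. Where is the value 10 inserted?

Starting tree (level order): [12, None, 16, None, 19]
Insertion path: 12
Result: insert 10 as left child of 12
Final tree (level order): [12, 10, 16, None, None, None, 19]


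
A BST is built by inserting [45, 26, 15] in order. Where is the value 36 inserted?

Starting tree (level order): [45, 26, None, 15]
Insertion path: 45 -> 26
Result: insert 36 as right child of 26
Final tree (level order): [45, 26, None, 15, 36]


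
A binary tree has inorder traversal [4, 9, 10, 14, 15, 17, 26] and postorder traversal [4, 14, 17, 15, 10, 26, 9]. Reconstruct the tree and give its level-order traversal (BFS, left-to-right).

Inorder:   [4, 9, 10, 14, 15, 17, 26]
Postorder: [4, 14, 17, 15, 10, 26, 9]
Algorithm: postorder visits root last, so walk postorder right-to-left;
each value is the root of the current inorder slice — split it at that
value, recurse on the right subtree first, then the left.
Recursive splits:
  root=9; inorder splits into left=[4], right=[10, 14, 15, 17, 26]
  root=26; inorder splits into left=[10, 14, 15, 17], right=[]
  root=10; inorder splits into left=[], right=[14, 15, 17]
  root=15; inorder splits into left=[14], right=[17]
  root=17; inorder splits into left=[], right=[]
  root=14; inorder splits into left=[], right=[]
  root=4; inorder splits into left=[], right=[]
Reconstructed level-order: [9, 4, 26, 10, 15, 14, 17]


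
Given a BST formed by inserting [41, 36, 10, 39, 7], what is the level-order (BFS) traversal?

Tree insertion order: [41, 36, 10, 39, 7]
Tree (level-order array): [41, 36, None, 10, 39, 7]
BFS from the root, enqueuing left then right child of each popped node:
  queue [41] -> pop 41, enqueue [36], visited so far: [41]
  queue [36] -> pop 36, enqueue [10, 39], visited so far: [41, 36]
  queue [10, 39] -> pop 10, enqueue [7], visited so far: [41, 36, 10]
  queue [39, 7] -> pop 39, enqueue [none], visited so far: [41, 36, 10, 39]
  queue [7] -> pop 7, enqueue [none], visited so far: [41, 36, 10, 39, 7]
Result: [41, 36, 10, 39, 7]


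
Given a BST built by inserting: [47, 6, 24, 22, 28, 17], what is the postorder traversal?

Tree insertion order: [47, 6, 24, 22, 28, 17]
Tree (level-order array): [47, 6, None, None, 24, 22, 28, 17]
Postorder traversal: [17, 22, 28, 24, 6, 47]


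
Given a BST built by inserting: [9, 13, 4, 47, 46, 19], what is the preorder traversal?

Tree insertion order: [9, 13, 4, 47, 46, 19]
Tree (level-order array): [9, 4, 13, None, None, None, 47, 46, None, 19]
Preorder traversal: [9, 4, 13, 47, 46, 19]


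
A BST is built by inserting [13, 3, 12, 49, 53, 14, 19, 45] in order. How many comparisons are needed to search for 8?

Search path for 8: 13 -> 3 -> 12
Found: False
Comparisons: 3


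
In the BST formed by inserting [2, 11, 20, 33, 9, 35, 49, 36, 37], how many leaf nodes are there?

Tree built from: [2, 11, 20, 33, 9, 35, 49, 36, 37]
Tree (level-order array): [2, None, 11, 9, 20, None, None, None, 33, None, 35, None, 49, 36, None, None, 37]
Rule: A leaf has 0 children.
Per-node child counts:
  node 2: 1 child(ren)
  node 11: 2 child(ren)
  node 9: 0 child(ren)
  node 20: 1 child(ren)
  node 33: 1 child(ren)
  node 35: 1 child(ren)
  node 49: 1 child(ren)
  node 36: 1 child(ren)
  node 37: 0 child(ren)
Matching nodes: [9, 37]
Count of leaf nodes: 2


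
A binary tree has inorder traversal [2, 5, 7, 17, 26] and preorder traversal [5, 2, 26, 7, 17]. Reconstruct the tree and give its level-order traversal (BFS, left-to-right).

Inorder:  [2, 5, 7, 17, 26]
Preorder: [5, 2, 26, 7, 17]
Algorithm: preorder visits root first, so consume preorder in order;
for each root, split the current inorder slice at that value into
left-subtree inorder and right-subtree inorder, then recurse.
Recursive splits:
  root=5; inorder splits into left=[2], right=[7, 17, 26]
  root=2; inorder splits into left=[], right=[]
  root=26; inorder splits into left=[7, 17], right=[]
  root=7; inorder splits into left=[], right=[17]
  root=17; inorder splits into left=[], right=[]
Reconstructed level-order: [5, 2, 26, 7, 17]


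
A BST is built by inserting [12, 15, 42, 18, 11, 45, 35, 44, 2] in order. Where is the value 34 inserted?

Starting tree (level order): [12, 11, 15, 2, None, None, 42, None, None, 18, 45, None, 35, 44]
Insertion path: 12 -> 15 -> 42 -> 18 -> 35
Result: insert 34 as left child of 35
Final tree (level order): [12, 11, 15, 2, None, None, 42, None, None, 18, 45, None, 35, 44, None, 34]


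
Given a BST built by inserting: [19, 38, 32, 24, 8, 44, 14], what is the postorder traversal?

Tree insertion order: [19, 38, 32, 24, 8, 44, 14]
Tree (level-order array): [19, 8, 38, None, 14, 32, 44, None, None, 24]
Postorder traversal: [14, 8, 24, 32, 44, 38, 19]


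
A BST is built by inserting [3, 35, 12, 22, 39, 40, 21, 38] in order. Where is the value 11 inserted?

Starting tree (level order): [3, None, 35, 12, 39, None, 22, 38, 40, 21]
Insertion path: 3 -> 35 -> 12
Result: insert 11 as left child of 12
Final tree (level order): [3, None, 35, 12, 39, 11, 22, 38, 40, None, None, 21]


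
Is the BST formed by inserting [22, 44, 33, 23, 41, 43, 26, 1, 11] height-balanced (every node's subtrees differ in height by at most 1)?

Tree (level-order array): [22, 1, 44, None, 11, 33, None, None, None, 23, 41, None, 26, None, 43]
Definition: a tree is height-balanced if, at every node, |h(left) - h(right)| <= 1 (empty subtree has height -1).
Bottom-up per-node check:
  node 11: h_left=-1, h_right=-1, diff=0 [OK], height=0
  node 1: h_left=-1, h_right=0, diff=1 [OK], height=1
  node 26: h_left=-1, h_right=-1, diff=0 [OK], height=0
  node 23: h_left=-1, h_right=0, diff=1 [OK], height=1
  node 43: h_left=-1, h_right=-1, diff=0 [OK], height=0
  node 41: h_left=-1, h_right=0, diff=1 [OK], height=1
  node 33: h_left=1, h_right=1, diff=0 [OK], height=2
  node 44: h_left=2, h_right=-1, diff=3 [FAIL (|2--1|=3 > 1)], height=3
  node 22: h_left=1, h_right=3, diff=2 [FAIL (|1-3|=2 > 1)], height=4
Node 44 violates the condition: |2 - -1| = 3 > 1.
Result: Not balanced


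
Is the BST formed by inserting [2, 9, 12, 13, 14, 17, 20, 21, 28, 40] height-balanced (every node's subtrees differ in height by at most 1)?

Tree (level-order array): [2, None, 9, None, 12, None, 13, None, 14, None, 17, None, 20, None, 21, None, 28, None, 40]
Definition: a tree is height-balanced if, at every node, |h(left) - h(right)| <= 1 (empty subtree has height -1).
Bottom-up per-node check:
  node 40: h_left=-1, h_right=-1, diff=0 [OK], height=0
  node 28: h_left=-1, h_right=0, diff=1 [OK], height=1
  node 21: h_left=-1, h_right=1, diff=2 [FAIL (|-1-1|=2 > 1)], height=2
  node 20: h_left=-1, h_right=2, diff=3 [FAIL (|-1-2|=3 > 1)], height=3
  node 17: h_left=-1, h_right=3, diff=4 [FAIL (|-1-3|=4 > 1)], height=4
  node 14: h_left=-1, h_right=4, diff=5 [FAIL (|-1-4|=5 > 1)], height=5
  node 13: h_left=-1, h_right=5, diff=6 [FAIL (|-1-5|=6 > 1)], height=6
  node 12: h_left=-1, h_right=6, diff=7 [FAIL (|-1-6|=7 > 1)], height=7
  node 9: h_left=-1, h_right=7, diff=8 [FAIL (|-1-7|=8 > 1)], height=8
  node 2: h_left=-1, h_right=8, diff=9 [FAIL (|-1-8|=9 > 1)], height=9
Node 21 violates the condition: |-1 - 1| = 2 > 1.
Result: Not balanced


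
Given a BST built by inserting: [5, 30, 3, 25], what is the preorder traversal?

Tree insertion order: [5, 30, 3, 25]
Tree (level-order array): [5, 3, 30, None, None, 25]
Preorder traversal: [5, 3, 30, 25]


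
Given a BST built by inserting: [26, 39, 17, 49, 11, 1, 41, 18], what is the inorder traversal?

Tree insertion order: [26, 39, 17, 49, 11, 1, 41, 18]
Tree (level-order array): [26, 17, 39, 11, 18, None, 49, 1, None, None, None, 41]
Inorder traversal: [1, 11, 17, 18, 26, 39, 41, 49]


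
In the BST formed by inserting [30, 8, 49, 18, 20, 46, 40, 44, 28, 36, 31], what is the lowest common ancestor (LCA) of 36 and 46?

Tree insertion order: [30, 8, 49, 18, 20, 46, 40, 44, 28, 36, 31]
Tree (level-order array): [30, 8, 49, None, 18, 46, None, None, 20, 40, None, None, 28, 36, 44, None, None, 31]
In a BST, the LCA of p=36, q=46 is the first node v on the
root-to-leaf path with p <= v <= q (go left if both < v, right if both > v).
Walk from root:
  at 30: both 36 and 46 > 30, go right
  at 49: both 36 and 46 < 49, go left
  at 46: 36 <= 46 <= 46, this is the LCA
LCA = 46


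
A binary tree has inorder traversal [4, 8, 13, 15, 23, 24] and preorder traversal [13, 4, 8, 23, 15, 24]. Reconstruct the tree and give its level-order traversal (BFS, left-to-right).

Inorder:  [4, 8, 13, 15, 23, 24]
Preorder: [13, 4, 8, 23, 15, 24]
Algorithm: preorder visits root first, so consume preorder in order;
for each root, split the current inorder slice at that value into
left-subtree inorder and right-subtree inorder, then recurse.
Recursive splits:
  root=13; inorder splits into left=[4, 8], right=[15, 23, 24]
  root=4; inorder splits into left=[], right=[8]
  root=8; inorder splits into left=[], right=[]
  root=23; inorder splits into left=[15], right=[24]
  root=15; inorder splits into left=[], right=[]
  root=24; inorder splits into left=[], right=[]
Reconstructed level-order: [13, 4, 23, 8, 15, 24]


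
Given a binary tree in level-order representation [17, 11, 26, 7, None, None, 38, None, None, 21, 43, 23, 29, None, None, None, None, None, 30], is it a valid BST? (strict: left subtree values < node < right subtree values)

Level-order array: [17, 11, 26, 7, None, None, 38, None, None, 21, 43, 23, 29, None, None, None, None, None, 30]
Validate using subtree bounds (lo, hi): at each node, require lo < value < hi,
then recurse left with hi=value and right with lo=value.
Preorder trace (stopping at first violation):
  at node 17 with bounds (-inf, +inf): OK
  at node 11 with bounds (-inf, 17): OK
  at node 7 with bounds (-inf, 11): OK
  at node 26 with bounds (17, +inf): OK
  at node 38 with bounds (26, +inf): OK
  at node 21 with bounds (26, 38): VIOLATION
Node 21 violates its bound: not (26 < 21 < 38).
Result: Not a valid BST
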